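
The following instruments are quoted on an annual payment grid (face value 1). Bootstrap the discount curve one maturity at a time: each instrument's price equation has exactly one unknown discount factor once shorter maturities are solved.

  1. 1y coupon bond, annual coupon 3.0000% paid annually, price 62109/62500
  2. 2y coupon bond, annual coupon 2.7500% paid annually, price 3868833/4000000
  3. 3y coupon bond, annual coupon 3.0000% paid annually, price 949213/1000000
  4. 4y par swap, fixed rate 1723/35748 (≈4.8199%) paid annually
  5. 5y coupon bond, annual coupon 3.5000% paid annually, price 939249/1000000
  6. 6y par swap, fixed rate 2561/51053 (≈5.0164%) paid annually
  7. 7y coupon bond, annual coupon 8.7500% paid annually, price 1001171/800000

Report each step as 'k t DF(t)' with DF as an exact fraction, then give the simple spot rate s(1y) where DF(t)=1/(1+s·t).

step 1 [1y] bond c/1=3/100: DF=(62109/62500 − 3/100·(0))/(1+3/100) = 603/625 ≈ 0.964800
step 2 [2y] bond c/1=11/400: DF=(3868833/4000000 − 11/400·(0.964800))/(1+11/400) = 1831/2000 ≈ 0.915500
step 3 [3y] bond c/1=3/100: DF=(949213/1000000 − 3/100·(0.964800+0.915500))/(1+3/100) = 2167/2500 ≈ 0.866800
step 4 [4y] swap r/1=1723/35748: DF=(1 − 1723/35748·(0.964800+0.915500+0.866800))/(1+1723/35748) = 8277/10000 ≈ 0.827700
step 5 [5y] bond c/1=7/200: DF=(939249/1000000 − 7/200·(0.964800+0.915500+0.866800+0.827700))/(1+7/200) = 3933/5000 ≈ 0.786600
step 6 [6y] swap r/1=2561/51053: DF=(1 − 2561/51053·(0.964800+0.915500+0.866800+0.827700+0.786600))/(1+2561/51053) = 7439/10000 ≈ 0.743900
step 7 [7y] bond c/1=7/80: DF=(1001171/800000 − 7/80·(0.964800+0.915500+0.866800+0.827700+0.786600+0.743900))/(1+7/80) = 37/50 ≈ 0.740000

1 1 603/625
2 2 1831/2000
3 3 2167/2500
4 4 8277/10000
5 5 3933/5000
6 6 7439/10000
7 7 37/50
s(1y) = (1/(603/625) − 1)/(1) = 22/603 ≈ 3.6484%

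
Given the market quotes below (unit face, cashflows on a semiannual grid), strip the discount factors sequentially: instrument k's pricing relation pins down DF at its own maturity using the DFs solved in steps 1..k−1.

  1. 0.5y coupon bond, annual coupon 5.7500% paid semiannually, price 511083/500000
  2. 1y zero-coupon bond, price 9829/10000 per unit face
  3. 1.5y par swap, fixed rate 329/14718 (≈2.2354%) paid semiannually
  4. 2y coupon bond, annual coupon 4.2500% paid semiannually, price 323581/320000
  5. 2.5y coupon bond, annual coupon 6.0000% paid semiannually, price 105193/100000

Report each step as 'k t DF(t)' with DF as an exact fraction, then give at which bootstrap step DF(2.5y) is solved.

step 1 [0.5y] bond c/2=23/800: DF=(511083/500000 − 23/800·(0))/(1+23/800) = 621/625 ≈ 0.993600
step 2 [1y] zero: DF = P = 9829/10000 ≈ 0.982900
step 3 [1.5y] swap r/2=329/29436: DF=(1 − 329/29436·(0.993600+0.982900))/(1+329/29436) = 9671/10000 ≈ 0.967100
step 4 [2y] bond c/2=17/800: DF=(323581/320000 − 17/800·(0.993600+0.982900+0.967100))/(1+17/800) = 9289/10000 ≈ 0.928900
step 5 [2.5y] bond c/2=3/100: DF=(105193/100000 − 3/100·(0.993600+0.982900+0.967100+0.928900))/(1+3/100) = 1817/2000 ≈ 0.908500

1 1/2 621/625
2 1 9829/10000
3 3/2 9671/10000
4 2 9289/10000
5 5/2 1817/2000
DF(2.5y) is solved at step 5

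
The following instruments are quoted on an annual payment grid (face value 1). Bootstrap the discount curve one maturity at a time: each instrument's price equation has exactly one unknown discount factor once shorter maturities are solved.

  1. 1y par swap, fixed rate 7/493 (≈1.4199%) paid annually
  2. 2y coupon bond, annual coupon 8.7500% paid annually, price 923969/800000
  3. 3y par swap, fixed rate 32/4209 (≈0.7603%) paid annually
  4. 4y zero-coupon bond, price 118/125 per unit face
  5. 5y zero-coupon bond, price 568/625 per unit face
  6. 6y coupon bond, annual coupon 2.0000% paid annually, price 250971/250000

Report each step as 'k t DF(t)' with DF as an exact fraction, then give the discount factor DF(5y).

step 1 [1y] swap r/1=7/493: DF=(1 − 7/493·(0))/(1+7/493) = 493/500 ≈ 0.986000
step 2 [2y] bond c/1=7/80: DF=(923969/800000 − 7/80·(0.986000))/(1+7/80) = 9827/10000 ≈ 0.982700
step 3 [3y] swap r/1=32/4209: DF=(1 − 32/4209·(0.986000+0.982700))/(1+32/4209) = 611/625 ≈ 0.977600
step 4 [4y] zero: DF = P = 118/125 ≈ 0.944000
step 5 [5y] zero: DF = P = 568/625 ≈ 0.908800
step 6 [6y] bond c/1=1/50: DF=(250971/250000 − 1/50·(0.986000+0.982700+0.977600+0.944000+0.908800))/(1+1/50) = 8901/10000 ≈ 0.890100

1 1 493/500
2 2 9827/10000
3 3 611/625
4 4 118/125
5 5 568/625
6 6 8901/10000
DF(5y) = 568/625 ≈ 0.908800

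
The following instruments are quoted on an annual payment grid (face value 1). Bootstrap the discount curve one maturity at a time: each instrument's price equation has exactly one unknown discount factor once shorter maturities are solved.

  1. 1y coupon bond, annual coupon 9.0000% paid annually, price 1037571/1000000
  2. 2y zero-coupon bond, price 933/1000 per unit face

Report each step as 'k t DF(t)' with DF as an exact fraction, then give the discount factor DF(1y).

step 1 [1y] bond c/1=9/100: DF=(1037571/1000000 − 9/100·(0))/(1+9/100) = 9519/10000 ≈ 0.951900
step 2 [2y] zero: DF = P = 933/1000 ≈ 0.933000

1 1 9519/10000
2 2 933/1000
DF(1y) = 9519/10000 ≈ 0.951900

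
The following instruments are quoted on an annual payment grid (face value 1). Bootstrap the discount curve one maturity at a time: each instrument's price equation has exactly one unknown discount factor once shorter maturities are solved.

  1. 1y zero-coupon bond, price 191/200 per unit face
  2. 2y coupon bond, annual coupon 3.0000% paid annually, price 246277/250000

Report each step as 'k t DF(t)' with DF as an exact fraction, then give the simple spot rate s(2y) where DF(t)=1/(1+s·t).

1 1 191/200
2 2 4643/5000
s(2y) = (1/(4643/5000) − 1)/(2) = 357/9286 ≈ 3.8445%

step 1 [1y] zero: DF = P = 191/200 ≈ 0.955000
step 2 [2y] bond c/1=3/100: DF=(246277/250000 − 3/100·(0.955000))/(1+3/100) = 4643/5000 ≈ 0.928600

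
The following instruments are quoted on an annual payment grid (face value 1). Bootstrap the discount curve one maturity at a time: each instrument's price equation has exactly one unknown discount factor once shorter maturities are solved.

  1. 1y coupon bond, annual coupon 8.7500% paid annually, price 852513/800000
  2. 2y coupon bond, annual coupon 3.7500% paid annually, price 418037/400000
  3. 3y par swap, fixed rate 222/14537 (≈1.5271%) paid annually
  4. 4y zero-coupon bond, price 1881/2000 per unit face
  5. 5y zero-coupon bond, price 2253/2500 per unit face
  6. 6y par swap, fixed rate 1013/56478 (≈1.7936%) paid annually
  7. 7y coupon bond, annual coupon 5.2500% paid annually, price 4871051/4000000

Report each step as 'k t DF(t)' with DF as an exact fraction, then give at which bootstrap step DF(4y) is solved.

step 1 [1y] bond c/1=7/80: DF=(852513/800000 − 7/80·(0))/(1+7/80) = 9799/10000 ≈ 0.979900
step 2 [2y] bond c/1=3/80: DF=(418037/400000 − 3/80·(0.979900))/(1+3/80) = 9719/10000 ≈ 0.971900
step 3 [3y] swap r/1=222/14537: DF=(1 − 222/14537·(0.979900+0.971900))/(1+222/14537) = 2389/2500 ≈ 0.955600
step 4 [4y] zero: DF = P = 1881/2000 ≈ 0.940500
step 5 [5y] zero: DF = P = 2253/2500 ≈ 0.901200
step 6 [6y] swap r/1=1013/56478: DF=(1 − 1013/56478·(0.979900+0.971900+0.955600+0.940500+0.901200))/(1+1013/56478) = 8987/10000 ≈ 0.898700
step 7 [7y] bond c/1=21/400: DF=(4871051/4000000 − 21/400·(0.979900+0.971900+0.955600+0.940500+0.901200+0.898700))/(1+21/400) = 8753/10000 ≈ 0.875300

1 1 9799/10000
2 2 9719/10000
3 3 2389/2500
4 4 1881/2000
5 5 2253/2500
6 6 8987/10000
7 7 8753/10000
DF(4y) is solved at step 4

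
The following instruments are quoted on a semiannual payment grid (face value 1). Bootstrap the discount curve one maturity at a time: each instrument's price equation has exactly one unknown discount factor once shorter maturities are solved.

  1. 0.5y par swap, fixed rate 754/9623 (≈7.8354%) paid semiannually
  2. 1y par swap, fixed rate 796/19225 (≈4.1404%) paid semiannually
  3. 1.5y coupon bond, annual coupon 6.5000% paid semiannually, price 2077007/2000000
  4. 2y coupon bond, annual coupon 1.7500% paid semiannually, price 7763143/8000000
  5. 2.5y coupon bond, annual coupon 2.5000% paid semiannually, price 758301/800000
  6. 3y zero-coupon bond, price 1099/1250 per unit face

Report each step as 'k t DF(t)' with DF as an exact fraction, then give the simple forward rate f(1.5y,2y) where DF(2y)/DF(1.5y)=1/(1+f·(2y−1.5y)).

step 1 [0.5y] swap r/2=377/9623: DF=(1 − 377/9623·(0))/(1+377/9623) = 9623/10000 ≈ 0.962300
step 2 [1y] swap r/2=398/19225: DF=(1 − 398/19225·(0.962300))/(1+398/19225) = 4801/5000 ≈ 0.960200
step 3 [1.5y] bond c/2=13/400: DF=(2077007/2000000 − 13/400·(0.962300+0.960200))/(1+13/400) = 9453/10000 ≈ 0.945300
step 4 [2y] bond c/2=7/800: DF=(7763143/8000000 − 7/800·(0.962300+0.960200+0.945300))/(1+7/800) = 9371/10000 ≈ 0.937100
step 5 [2.5y] bond c/2=1/80: DF=(758301/800000 − 1/80·(0.962300+0.960200+0.945300+0.937100))/(1+1/80) = 2223/2500 ≈ 0.889200
step 6 [3y] zero: DF = P = 1099/1250 ≈ 0.879200

1 1/2 9623/10000
2 1 4801/5000
3 3/2 9453/10000
4 2 9371/10000
5 5/2 2223/2500
6 3 1099/1250
f(1.5y,2y) = ((9453/10000)/(9371/10000) − 1)/(1/2) = 164/9371 ≈ 1.7501%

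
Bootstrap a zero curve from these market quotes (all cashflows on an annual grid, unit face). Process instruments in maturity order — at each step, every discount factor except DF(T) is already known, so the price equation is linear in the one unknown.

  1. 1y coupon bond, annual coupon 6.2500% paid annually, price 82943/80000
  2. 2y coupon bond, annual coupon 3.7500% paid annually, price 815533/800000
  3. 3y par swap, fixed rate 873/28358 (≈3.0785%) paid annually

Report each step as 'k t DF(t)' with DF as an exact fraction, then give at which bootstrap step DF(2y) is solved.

step 1 [1y] bond c/1=1/16: DF=(82943/80000 − 1/16·(0))/(1+1/16) = 4879/5000 ≈ 0.975800
step 2 [2y] bond c/1=3/80: DF=(815533/800000 − 3/80·(0.975800))/(1+3/80) = 9473/10000 ≈ 0.947300
step 3 [3y] swap r/1=873/28358: DF=(1 − 873/28358·(0.975800+0.947300))/(1+873/28358) = 9127/10000 ≈ 0.912700

1 1 4879/5000
2 2 9473/10000
3 3 9127/10000
DF(2y) is solved at step 2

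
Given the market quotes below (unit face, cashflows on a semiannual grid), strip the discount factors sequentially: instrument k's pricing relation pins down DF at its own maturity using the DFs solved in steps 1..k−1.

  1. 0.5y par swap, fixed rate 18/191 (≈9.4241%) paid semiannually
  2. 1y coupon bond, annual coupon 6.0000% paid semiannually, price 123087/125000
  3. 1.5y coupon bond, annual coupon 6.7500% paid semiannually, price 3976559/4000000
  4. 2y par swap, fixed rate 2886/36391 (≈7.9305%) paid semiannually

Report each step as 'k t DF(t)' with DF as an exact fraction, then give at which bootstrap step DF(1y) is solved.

1 1/2 191/200
2 1 4641/5000
3 3/2 4501/5000
4 2 8557/10000
DF(1y) is solved at step 2

step 1 [0.5y] swap r/2=9/191: DF=(1 − 9/191·(0))/(1+9/191) = 191/200 ≈ 0.955000
step 2 [1y] bond c/2=3/100: DF=(123087/125000 − 3/100·(0.955000))/(1+3/100) = 4641/5000 ≈ 0.928200
step 3 [1.5y] bond c/2=27/800: DF=(3976559/4000000 − 27/800·(0.955000+0.928200))/(1+27/800) = 4501/5000 ≈ 0.900200
step 4 [2y] swap r/2=1443/36391: DF=(1 − 1443/36391·(0.955000+0.928200+0.900200))/(1+1443/36391) = 8557/10000 ≈ 0.855700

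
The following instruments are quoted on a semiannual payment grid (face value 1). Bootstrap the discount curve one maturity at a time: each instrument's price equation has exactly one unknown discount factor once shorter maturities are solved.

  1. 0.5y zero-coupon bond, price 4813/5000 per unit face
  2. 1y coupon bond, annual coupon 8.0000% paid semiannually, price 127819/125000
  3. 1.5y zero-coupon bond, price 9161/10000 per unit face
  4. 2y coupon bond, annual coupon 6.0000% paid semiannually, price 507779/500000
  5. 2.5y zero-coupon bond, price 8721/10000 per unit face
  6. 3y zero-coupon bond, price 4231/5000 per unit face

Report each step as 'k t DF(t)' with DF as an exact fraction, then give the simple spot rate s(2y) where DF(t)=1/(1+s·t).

1 1/2 4813/5000
2 1 4731/5000
3 3/2 9161/10000
4 2 9037/10000
5 5/2 8721/10000
6 3 4231/5000
s(2y) = (1/(9037/10000) − 1)/(2) = 963/18074 ≈ 5.3281%

step 1 [0.5y] zero: DF = P = 4813/5000 ≈ 0.962600
step 2 [1y] bond c/2=1/25: DF=(127819/125000 − 1/25·(0.962600))/(1+1/25) = 4731/5000 ≈ 0.946200
step 3 [1.5y] zero: DF = P = 9161/10000 ≈ 0.916100
step 4 [2y] bond c/2=3/100: DF=(507779/500000 − 3/100·(0.962600+0.946200+0.916100))/(1+3/100) = 9037/10000 ≈ 0.903700
step 5 [2.5y] zero: DF = P = 8721/10000 ≈ 0.872100
step 6 [3y] zero: DF = P = 4231/5000 ≈ 0.846200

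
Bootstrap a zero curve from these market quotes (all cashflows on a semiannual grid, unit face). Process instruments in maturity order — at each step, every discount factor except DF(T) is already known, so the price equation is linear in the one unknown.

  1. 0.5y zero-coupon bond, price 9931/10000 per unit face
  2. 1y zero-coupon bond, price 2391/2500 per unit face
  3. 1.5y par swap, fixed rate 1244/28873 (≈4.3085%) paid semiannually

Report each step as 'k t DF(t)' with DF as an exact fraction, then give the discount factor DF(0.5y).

step 1 [0.5y] zero: DF = P = 9931/10000 ≈ 0.993100
step 2 [1y] zero: DF = P = 2391/2500 ≈ 0.956400
step 3 [1.5y] swap r/2=622/28873: DF=(1 − 622/28873·(0.993100+0.956400))/(1+622/28873) = 4689/5000 ≈ 0.937800

1 1/2 9931/10000
2 1 2391/2500
3 3/2 4689/5000
DF(0.5y) = 9931/10000 ≈ 0.993100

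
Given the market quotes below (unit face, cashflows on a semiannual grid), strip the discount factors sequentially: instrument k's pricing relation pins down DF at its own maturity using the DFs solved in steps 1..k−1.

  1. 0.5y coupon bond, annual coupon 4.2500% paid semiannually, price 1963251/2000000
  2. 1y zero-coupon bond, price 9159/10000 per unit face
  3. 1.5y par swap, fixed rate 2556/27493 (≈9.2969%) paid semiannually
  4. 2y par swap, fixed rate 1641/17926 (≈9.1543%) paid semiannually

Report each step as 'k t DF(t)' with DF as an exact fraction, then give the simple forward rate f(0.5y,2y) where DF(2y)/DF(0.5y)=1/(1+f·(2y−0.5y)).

step 1 [0.5y] bond c/2=17/800: DF=(1963251/2000000 − 17/800·(0))/(1+17/800) = 2403/2500 ≈ 0.961200
step 2 [1y] zero: DF = P = 9159/10000 ≈ 0.915900
step 3 [1.5y] swap r/2=1278/27493: DF=(1 − 1278/27493·(0.961200+0.915900))/(1+1278/27493) = 4361/5000 ≈ 0.872200
step 4 [2y] swap r/2=1641/35852: DF=(1 − 1641/35852·(0.961200+0.915900+0.872200))/(1+1641/35852) = 8359/10000 ≈ 0.835900

1 1/2 2403/2500
2 1 9159/10000
3 3/2 4361/5000
4 2 8359/10000
f(0.5y,2y) = ((2403/2500)/(8359/10000) − 1)/(3/2) = 2506/25077 ≈ 9.9932%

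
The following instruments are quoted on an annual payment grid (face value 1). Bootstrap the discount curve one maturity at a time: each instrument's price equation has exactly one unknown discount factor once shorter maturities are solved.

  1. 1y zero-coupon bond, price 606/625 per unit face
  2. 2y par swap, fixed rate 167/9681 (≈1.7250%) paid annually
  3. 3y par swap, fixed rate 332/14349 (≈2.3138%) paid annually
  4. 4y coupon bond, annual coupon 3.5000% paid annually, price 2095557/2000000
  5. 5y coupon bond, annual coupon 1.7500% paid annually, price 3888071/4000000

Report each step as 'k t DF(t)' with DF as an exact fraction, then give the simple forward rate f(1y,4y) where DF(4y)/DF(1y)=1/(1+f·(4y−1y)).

1 1 606/625
2 2 4833/5000
3 3 1167/1250
4 4 9153/10000
5 5 4451/5000
f(1y,4y) = ((606/625)/(9153/10000) − 1)/(3) = 181/9153 ≈ 1.9775%

step 1 [1y] zero: DF = P = 606/625 ≈ 0.969600
step 2 [2y] swap r/1=167/9681: DF=(1 − 167/9681·(0.969600))/(1+167/9681) = 4833/5000 ≈ 0.966600
step 3 [3y] swap r/1=332/14349: DF=(1 − 332/14349·(0.969600+0.966600))/(1+332/14349) = 1167/1250 ≈ 0.933600
step 4 [4y] bond c/1=7/200: DF=(2095557/2000000 − 7/200·(0.969600+0.966600+0.933600))/(1+7/200) = 9153/10000 ≈ 0.915300
step 5 [5y] bond c/1=7/400: DF=(3888071/4000000 − 7/400·(0.969600+0.966600+0.933600+0.915300))/(1+7/400) = 4451/5000 ≈ 0.890200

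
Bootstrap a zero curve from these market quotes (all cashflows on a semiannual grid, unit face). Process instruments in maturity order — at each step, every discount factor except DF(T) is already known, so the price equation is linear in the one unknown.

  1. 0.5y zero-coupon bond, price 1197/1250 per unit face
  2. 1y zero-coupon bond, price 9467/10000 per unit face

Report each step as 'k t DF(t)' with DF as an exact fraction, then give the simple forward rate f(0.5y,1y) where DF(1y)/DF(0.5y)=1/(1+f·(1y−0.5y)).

step 1 [0.5y] zero: DF = P = 1197/1250 ≈ 0.957600
step 2 [1y] zero: DF = P = 9467/10000 ≈ 0.946700

1 1/2 1197/1250
2 1 9467/10000
f(0.5y,1y) = ((1197/1250)/(9467/10000) − 1)/(1/2) = 218/9467 ≈ 2.3027%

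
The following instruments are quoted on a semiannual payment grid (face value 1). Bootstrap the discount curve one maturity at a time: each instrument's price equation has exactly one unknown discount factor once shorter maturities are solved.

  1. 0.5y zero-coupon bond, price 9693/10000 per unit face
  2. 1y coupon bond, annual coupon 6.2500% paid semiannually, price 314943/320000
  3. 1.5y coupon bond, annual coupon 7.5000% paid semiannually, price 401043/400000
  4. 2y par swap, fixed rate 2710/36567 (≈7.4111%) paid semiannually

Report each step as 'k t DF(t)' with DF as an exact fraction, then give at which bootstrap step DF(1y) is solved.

1 1/2 9693/10000
2 1 37/40
3 3/2 8979/10000
4 2 1729/2000
DF(1y) is solved at step 2

step 1 [0.5y] zero: DF = P = 9693/10000 ≈ 0.969300
step 2 [1y] bond c/2=1/32: DF=(314943/320000 − 1/32·(0.969300))/(1+1/32) = 37/40 ≈ 0.925000
step 3 [1.5y] bond c/2=3/80: DF=(401043/400000 − 3/80·(0.969300+0.925000))/(1+3/80) = 8979/10000 ≈ 0.897900
step 4 [2y] swap r/2=1355/36567: DF=(1 − 1355/36567·(0.969300+0.925000+0.897900))/(1+1355/36567) = 1729/2000 ≈ 0.864500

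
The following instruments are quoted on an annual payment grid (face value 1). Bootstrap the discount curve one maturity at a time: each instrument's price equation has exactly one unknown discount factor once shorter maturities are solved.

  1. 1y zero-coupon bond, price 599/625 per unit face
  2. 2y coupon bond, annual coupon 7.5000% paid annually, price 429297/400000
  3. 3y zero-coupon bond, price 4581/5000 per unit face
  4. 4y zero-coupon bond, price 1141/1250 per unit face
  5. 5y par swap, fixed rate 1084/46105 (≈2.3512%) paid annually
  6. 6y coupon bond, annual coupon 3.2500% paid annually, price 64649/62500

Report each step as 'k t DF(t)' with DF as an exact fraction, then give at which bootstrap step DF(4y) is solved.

1 1 599/625
2 2 1863/2000
3 3 4581/5000
4 4 1141/1250
5 5 2229/2500
6 6 8567/10000
DF(4y) is solved at step 4

step 1 [1y] zero: DF = P = 599/625 ≈ 0.958400
step 2 [2y] bond c/1=3/40: DF=(429297/400000 − 3/40·(0.958400))/(1+3/40) = 1863/2000 ≈ 0.931500
step 3 [3y] zero: DF = P = 4581/5000 ≈ 0.916200
step 4 [4y] zero: DF = P = 1141/1250 ≈ 0.912800
step 5 [5y] swap r/1=1084/46105: DF=(1 − 1084/46105·(0.958400+0.931500+0.916200+0.912800))/(1+1084/46105) = 2229/2500 ≈ 0.891600
step 6 [6y] bond c/1=13/400: DF=(64649/62500 − 13/400·(0.958400+0.931500+0.916200+0.912800+0.891600))/(1+13/400) = 8567/10000 ≈ 0.856700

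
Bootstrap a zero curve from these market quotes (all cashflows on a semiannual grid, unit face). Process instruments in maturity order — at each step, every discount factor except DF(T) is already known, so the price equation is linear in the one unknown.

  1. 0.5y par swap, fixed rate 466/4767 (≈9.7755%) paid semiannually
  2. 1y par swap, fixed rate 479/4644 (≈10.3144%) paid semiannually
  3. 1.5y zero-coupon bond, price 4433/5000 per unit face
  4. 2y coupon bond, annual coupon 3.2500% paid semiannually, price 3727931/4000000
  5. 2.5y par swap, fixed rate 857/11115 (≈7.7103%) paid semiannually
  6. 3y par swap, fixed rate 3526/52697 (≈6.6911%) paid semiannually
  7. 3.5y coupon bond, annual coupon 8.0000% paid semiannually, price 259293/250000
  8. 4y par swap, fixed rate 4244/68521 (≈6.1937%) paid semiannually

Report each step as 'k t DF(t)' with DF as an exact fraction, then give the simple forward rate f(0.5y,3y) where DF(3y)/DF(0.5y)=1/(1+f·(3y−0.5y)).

1 1/2 4767/5000
2 1 4521/5000
3 3/2 4433/5000
4 2 2183/2500
5 5/2 4143/5000
6 3 8237/10000
7 7/2 3973/5000
8 4 3939/5000
f(0.5y,3y) = ((4767/5000)/(8237/10000) − 1)/(5/2) = 2594/41185 ≈ 6.2984%

step 1 [0.5y] swap r/2=233/4767: DF=(1 − 233/4767·(0))/(1+233/4767) = 4767/5000 ≈ 0.953400
step 2 [1y] swap r/2=479/9288: DF=(1 − 479/9288·(0.953400))/(1+479/9288) = 4521/5000 ≈ 0.904200
step 3 [1.5y] zero: DF = P = 4433/5000 ≈ 0.886600
step 4 [2y] bond c/2=13/800: DF=(3727931/4000000 − 13/800·(0.953400+0.904200+0.886600))/(1+13/800) = 2183/2500 ≈ 0.873200
step 5 [2.5y] swap r/2=857/22230: DF=(1 − 857/22230·(0.953400+0.904200+0.886600+0.873200))/(1+857/22230) = 4143/5000 ≈ 0.828600
step 6 [3y] swap r/2=1763/52697: DF=(1 − 1763/52697·(0.953400+0.904200+0.886600+0.873200+0.828600))/(1+1763/52697) = 8237/10000 ≈ 0.823700
step 7 [3.5y] bond c/2=1/25: DF=(259293/250000 − 1/25·(0.953400+0.904200+0.886600+0.873200+0.828600+0.823700))/(1+1/25) = 3973/5000 ≈ 0.794600
step 8 [4y] swap r/2=2122/68521: DF=(1 − 2122/68521·(0.953400+0.904200+0.886600+0.873200+0.828600+0.823700+0.794600))/(1+2122/68521) = 3939/5000 ≈ 0.787800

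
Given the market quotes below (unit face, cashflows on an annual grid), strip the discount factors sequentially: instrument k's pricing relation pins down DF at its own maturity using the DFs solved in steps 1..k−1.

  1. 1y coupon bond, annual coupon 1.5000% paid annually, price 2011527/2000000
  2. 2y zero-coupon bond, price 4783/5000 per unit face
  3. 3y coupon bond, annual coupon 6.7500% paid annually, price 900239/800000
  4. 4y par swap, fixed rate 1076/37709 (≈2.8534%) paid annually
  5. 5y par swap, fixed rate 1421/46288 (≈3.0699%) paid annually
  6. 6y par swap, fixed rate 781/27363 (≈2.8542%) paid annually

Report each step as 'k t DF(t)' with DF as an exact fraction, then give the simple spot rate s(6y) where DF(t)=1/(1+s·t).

step 1 [1y] bond c/1=3/200: DF=(2011527/2000000 − 3/200·(0))/(1+3/200) = 9909/10000 ≈ 0.990900
step 2 [2y] zero: DF = P = 4783/5000 ≈ 0.956600
step 3 [3y] bond c/1=27/400: DF=(900239/800000 − 27/400·(0.990900+0.956600))/(1+27/400) = 931/1000 ≈ 0.931000
step 4 [4y] swap r/1=1076/37709: DF=(1 − 1076/37709·(0.990900+0.956600+0.931000))/(1+1076/37709) = 2231/2500 ≈ 0.892400
step 5 [5y] swap r/1=1421/46288: DF=(1 − 1421/46288·(0.990900+0.956600+0.931000+0.892400))/(1+1421/46288) = 8579/10000 ≈ 0.857900
step 6 [6y] swap r/1=781/27363: DF=(1 − 781/27363·(0.990900+0.956600+0.931000+0.892400+0.857900))/(1+781/27363) = 4219/5000 ≈ 0.843800

1 1 9909/10000
2 2 4783/5000
3 3 931/1000
4 4 2231/2500
5 5 8579/10000
6 6 4219/5000
s(6y) = (1/(4219/5000) − 1)/(6) = 781/25314 ≈ 3.0852%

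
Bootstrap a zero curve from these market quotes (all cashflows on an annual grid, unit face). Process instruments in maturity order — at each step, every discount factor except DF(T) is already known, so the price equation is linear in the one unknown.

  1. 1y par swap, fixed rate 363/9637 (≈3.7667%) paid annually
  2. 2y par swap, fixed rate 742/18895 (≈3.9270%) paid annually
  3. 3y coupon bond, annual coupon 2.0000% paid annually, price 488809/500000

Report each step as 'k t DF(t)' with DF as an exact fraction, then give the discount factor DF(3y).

1 1 9637/10000
2 2 4629/5000
3 3 4607/5000
DF(3y) = 4607/5000 ≈ 0.921400

step 1 [1y] swap r/1=363/9637: DF=(1 − 363/9637·(0))/(1+363/9637) = 9637/10000 ≈ 0.963700
step 2 [2y] swap r/1=742/18895: DF=(1 − 742/18895·(0.963700))/(1+742/18895) = 4629/5000 ≈ 0.925800
step 3 [3y] bond c/1=1/50: DF=(488809/500000 − 1/50·(0.963700+0.925800))/(1+1/50) = 4607/5000 ≈ 0.921400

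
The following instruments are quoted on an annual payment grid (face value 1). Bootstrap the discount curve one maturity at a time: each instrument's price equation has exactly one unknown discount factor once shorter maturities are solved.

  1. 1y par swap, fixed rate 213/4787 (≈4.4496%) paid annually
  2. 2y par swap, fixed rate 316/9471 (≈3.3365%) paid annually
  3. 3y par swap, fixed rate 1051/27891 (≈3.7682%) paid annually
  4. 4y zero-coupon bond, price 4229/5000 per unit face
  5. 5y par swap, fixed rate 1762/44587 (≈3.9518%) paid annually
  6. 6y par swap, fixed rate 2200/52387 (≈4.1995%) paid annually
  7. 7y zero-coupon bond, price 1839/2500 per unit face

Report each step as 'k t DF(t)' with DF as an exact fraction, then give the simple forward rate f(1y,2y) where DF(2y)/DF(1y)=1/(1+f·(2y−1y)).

step 1 [1y] swap r/1=213/4787: DF=(1 − 213/4787·(0))/(1+213/4787) = 4787/5000 ≈ 0.957400
step 2 [2y] swap r/1=316/9471: DF=(1 − 316/9471·(0.957400))/(1+316/9471) = 1171/1250 ≈ 0.936800
step 3 [3y] swap r/1=1051/27891: DF=(1 − 1051/27891·(0.957400+0.936800))/(1+1051/27891) = 8949/10000 ≈ 0.894900
step 4 [4y] zero: DF = P = 4229/5000 ≈ 0.845800
step 5 [5y] swap r/1=1762/44587: DF=(1 − 1762/44587·(0.957400+0.936800+0.894900+0.845800))/(1+1762/44587) = 4119/5000 ≈ 0.823800
step 6 [6y] swap r/1=2200/52387: DF=(1 − 2200/52387·(0.957400+0.936800+0.894900+0.845800+0.823800))/(1+2200/52387) = 39/50 ≈ 0.780000
step 7 [7y] zero: DF = P = 1839/2500 ≈ 0.735600

1 1 4787/5000
2 2 1171/1250
3 3 8949/10000
4 4 4229/5000
5 5 4119/5000
6 6 39/50
7 7 1839/2500
f(1y,2y) = ((4787/5000)/(1171/1250) − 1)/(1) = 103/4684 ≈ 2.1990%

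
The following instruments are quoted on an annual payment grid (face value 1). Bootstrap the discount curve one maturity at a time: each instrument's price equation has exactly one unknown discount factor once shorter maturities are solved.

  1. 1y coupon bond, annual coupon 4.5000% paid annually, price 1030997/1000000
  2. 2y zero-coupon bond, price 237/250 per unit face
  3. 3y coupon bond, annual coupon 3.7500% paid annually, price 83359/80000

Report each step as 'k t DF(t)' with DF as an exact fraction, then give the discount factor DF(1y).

step 1 [1y] bond c/1=9/200: DF=(1030997/1000000 − 9/200·(0))/(1+9/200) = 4933/5000 ≈ 0.986600
step 2 [2y] zero: DF = P = 237/250 ≈ 0.948000
step 3 [3y] bond c/1=3/80: DF=(83359/80000 − 3/80·(0.986600+0.948000))/(1+3/80) = 584/625 ≈ 0.934400

1 1 4933/5000
2 2 237/250
3 3 584/625
DF(1y) = 4933/5000 ≈ 0.986600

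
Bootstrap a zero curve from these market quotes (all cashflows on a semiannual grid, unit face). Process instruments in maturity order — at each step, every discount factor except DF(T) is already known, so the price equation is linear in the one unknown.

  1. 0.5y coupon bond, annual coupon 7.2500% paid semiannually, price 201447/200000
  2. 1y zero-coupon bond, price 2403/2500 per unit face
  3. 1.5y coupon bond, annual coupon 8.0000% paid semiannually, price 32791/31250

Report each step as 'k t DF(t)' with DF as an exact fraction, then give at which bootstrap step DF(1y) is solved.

step 1 [0.5y] bond c/2=29/800: DF=(201447/200000 − 29/800·(0))/(1+29/800) = 243/250 ≈ 0.972000
step 2 [1y] zero: DF = P = 2403/2500 ≈ 0.961200
step 3 [1.5y] bond c/2=1/25: DF=(32791/31250 − 1/25·(0.972000+0.961200))/(1+1/25) = 4673/5000 ≈ 0.934600

1 1/2 243/250
2 1 2403/2500
3 3/2 4673/5000
DF(1y) is solved at step 2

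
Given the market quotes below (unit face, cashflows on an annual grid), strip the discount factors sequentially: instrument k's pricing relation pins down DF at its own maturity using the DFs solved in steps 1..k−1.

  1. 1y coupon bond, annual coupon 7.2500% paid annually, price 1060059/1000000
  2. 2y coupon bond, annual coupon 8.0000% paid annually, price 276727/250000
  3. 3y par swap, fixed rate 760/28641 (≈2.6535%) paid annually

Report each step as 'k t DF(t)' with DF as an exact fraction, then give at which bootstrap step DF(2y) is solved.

step 1 [1y] bond c/1=29/400: DF=(1060059/1000000 − 29/400·(0))/(1+29/400) = 2471/2500 ≈ 0.988400
step 2 [2y] bond c/1=2/25: DF=(276727/250000 − 2/25·(0.988400))/(1+2/25) = 9517/10000 ≈ 0.951700
step 3 [3y] swap r/1=760/28641: DF=(1 − 760/28641·(0.988400+0.951700))/(1+760/28641) = 231/250 ≈ 0.924000

1 1 2471/2500
2 2 9517/10000
3 3 231/250
DF(2y) is solved at step 2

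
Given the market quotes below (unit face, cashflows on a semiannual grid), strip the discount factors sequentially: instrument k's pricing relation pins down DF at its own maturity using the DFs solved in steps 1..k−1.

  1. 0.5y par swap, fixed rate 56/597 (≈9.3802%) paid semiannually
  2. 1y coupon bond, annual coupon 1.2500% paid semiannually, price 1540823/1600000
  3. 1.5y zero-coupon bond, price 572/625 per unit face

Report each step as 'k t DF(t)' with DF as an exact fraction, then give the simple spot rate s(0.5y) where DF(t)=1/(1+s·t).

1 1/2 597/625
2 1 9511/10000
3 3/2 572/625
s(0.5y) = (1/(597/625) − 1)/(1/2) = 56/597 ≈ 9.3802%

step 1 [0.5y] swap r/2=28/597: DF=(1 − 28/597·(0))/(1+28/597) = 597/625 ≈ 0.955200
step 2 [1y] bond c/2=1/160: DF=(1540823/1600000 − 1/160·(0.955200))/(1+1/160) = 9511/10000 ≈ 0.951100
step 3 [1.5y] zero: DF = P = 572/625 ≈ 0.915200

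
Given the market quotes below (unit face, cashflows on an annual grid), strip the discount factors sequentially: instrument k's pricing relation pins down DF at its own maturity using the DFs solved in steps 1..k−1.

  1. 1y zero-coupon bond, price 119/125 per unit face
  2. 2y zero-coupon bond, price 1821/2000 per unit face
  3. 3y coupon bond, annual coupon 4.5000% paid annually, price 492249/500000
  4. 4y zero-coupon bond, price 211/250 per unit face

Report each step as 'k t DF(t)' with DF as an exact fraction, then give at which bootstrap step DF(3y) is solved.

step 1 [1y] zero: DF = P = 119/125 ≈ 0.952000
step 2 [2y] zero: DF = P = 1821/2000 ≈ 0.910500
step 3 [3y] bond c/1=9/200: DF=(492249/500000 − 9/200·(0.952000+0.910500))/(1+9/200) = 8619/10000 ≈ 0.861900
step 4 [4y] zero: DF = P = 211/250 ≈ 0.844000

1 1 119/125
2 2 1821/2000
3 3 8619/10000
4 4 211/250
DF(3y) is solved at step 3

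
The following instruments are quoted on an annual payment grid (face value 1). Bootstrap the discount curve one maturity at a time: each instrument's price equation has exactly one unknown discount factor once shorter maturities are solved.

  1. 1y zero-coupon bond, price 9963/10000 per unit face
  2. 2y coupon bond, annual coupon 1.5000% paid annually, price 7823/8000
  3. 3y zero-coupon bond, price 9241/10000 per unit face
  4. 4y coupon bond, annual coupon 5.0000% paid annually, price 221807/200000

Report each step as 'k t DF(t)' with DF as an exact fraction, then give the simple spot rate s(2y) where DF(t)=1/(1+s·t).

step 1 [1y] zero: DF = P = 9963/10000 ≈ 0.996300
step 2 [2y] bond c/1=3/200: DF=(7823/8000 − 3/200·(0.996300))/(1+3/200) = 9487/10000 ≈ 0.948700
step 3 [3y] zero: DF = P = 9241/10000 ≈ 0.924100
step 4 [4y] bond c/1=1/20: DF=(221807/200000 − 1/20·(0.996300+0.948700+0.924100))/(1+1/20) = 2299/2500 ≈ 0.919600

1 1 9963/10000
2 2 9487/10000
3 3 9241/10000
4 4 2299/2500
s(2y) = (1/(9487/10000) − 1)/(2) = 513/18974 ≈ 2.7037%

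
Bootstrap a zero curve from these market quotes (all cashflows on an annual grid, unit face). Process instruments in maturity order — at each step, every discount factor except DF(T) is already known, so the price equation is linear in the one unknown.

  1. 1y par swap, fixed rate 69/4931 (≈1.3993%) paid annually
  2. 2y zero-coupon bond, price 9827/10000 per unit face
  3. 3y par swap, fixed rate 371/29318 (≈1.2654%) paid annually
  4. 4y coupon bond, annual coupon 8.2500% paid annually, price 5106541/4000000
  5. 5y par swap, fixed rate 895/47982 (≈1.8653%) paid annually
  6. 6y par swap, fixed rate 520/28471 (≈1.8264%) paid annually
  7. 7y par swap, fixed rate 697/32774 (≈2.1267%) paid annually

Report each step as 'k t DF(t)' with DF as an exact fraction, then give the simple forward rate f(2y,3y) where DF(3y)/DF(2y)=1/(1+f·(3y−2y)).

1 1 4931/5000
2 2 9827/10000
3 3 9629/10000
4 4 9559/10000
5 5 1821/2000
6 6 112/125
7 7 4303/5000
f(2y,3y) = ((9827/10000)/(9629/10000) − 1)/(1) = 198/9629 ≈ 2.0563%

step 1 [1y] swap r/1=69/4931: DF=(1 − 69/4931·(0))/(1+69/4931) = 4931/5000 ≈ 0.986200
step 2 [2y] zero: DF = P = 9827/10000 ≈ 0.982700
step 3 [3y] swap r/1=371/29318: DF=(1 − 371/29318·(0.986200+0.982700))/(1+371/29318) = 9629/10000 ≈ 0.962900
step 4 [4y] bond c/1=33/400: DF=(5106541/4000000 − 33/400·(0.986200+0.982700+0.962900))/(1+33/400) = 9559/10000 ≈ 0.955900
step 5 [5y] swap r/1=895/47982: DF=(1 − 895/47982·(0.986200+0.982700+0.962900+0.955900))/(1+895/47982) = 1821/2000 ≈ 0.910500
step 6 [6y] swap r/1=520/28471: DF=(1 − 520/28471·(0.986200+0.982700+0.962900+0.955900+0.910500))/(1+520/28471) = 112/125 ≈ 0.896000
step 7 [7y] swap r/1=697/32774: DF=(1 − 697/32774·(0.986200+0.982700+0.962900+0.955900+0.910500+0.896000))/(1+697/32774) = 4303/5000 ≈ 0.860600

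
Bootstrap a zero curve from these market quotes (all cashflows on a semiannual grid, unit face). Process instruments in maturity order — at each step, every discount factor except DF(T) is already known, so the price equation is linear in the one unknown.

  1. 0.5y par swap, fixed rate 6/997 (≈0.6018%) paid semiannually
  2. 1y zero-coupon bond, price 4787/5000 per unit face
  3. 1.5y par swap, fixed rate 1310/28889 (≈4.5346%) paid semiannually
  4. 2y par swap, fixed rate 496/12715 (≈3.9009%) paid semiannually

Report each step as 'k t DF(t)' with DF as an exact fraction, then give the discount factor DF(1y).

step 1 [0.5y] swap r/2=3/997: DF=(1 − 3/997·(0))/(1+3/997) = 997/1000 ≈ 0.997000
step 2 [1y] zero: DF = P = 4787/5000 ≈ 0.957400
step 3 [1.5y] swap r/2=655/28889: DF=(1 − 655/28889·(0.997000+0.957400))/(1+655/28889) = 1869/2000 ≈ 0.934500
step 4 [2y] swap r/2=248/12715: DF=(1 − 248/12715·(0.997000+0.957400+0.934500))/(1+248/12715) = 1157/1250 ≈ 0.925600

1 1/2 997/1000
2 1 4787/5000
3 3/2 1869/2000
4 2 1157/1250
DF(1y) = 4787/5000 ≈ 0.957400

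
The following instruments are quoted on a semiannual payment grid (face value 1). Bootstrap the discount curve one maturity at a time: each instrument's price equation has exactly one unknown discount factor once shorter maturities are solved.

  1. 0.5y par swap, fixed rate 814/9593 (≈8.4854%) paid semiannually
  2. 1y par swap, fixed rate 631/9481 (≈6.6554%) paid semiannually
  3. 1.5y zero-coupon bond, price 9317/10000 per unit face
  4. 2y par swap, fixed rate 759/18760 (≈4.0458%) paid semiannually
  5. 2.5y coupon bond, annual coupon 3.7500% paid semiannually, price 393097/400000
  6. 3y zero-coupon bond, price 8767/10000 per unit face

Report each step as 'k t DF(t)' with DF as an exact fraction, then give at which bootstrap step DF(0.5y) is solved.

1 1/2 9593/10000
2 1 9369/10000
3 3/2 9317/10000
4 2 9241/10000
5 5/2 2239/2500
6 3 8767/10000
DF(0.5y) is solved at step 1

step 1 [0.5y] swap r/2=407/9593: DF=(1 − 407/9593·(0))/(1+407/9593) = 9593/10000 ≈ 0.959300
step 2 [1y] swap r/2=631/18962: DF=(1 − 631/18962·(0.959300))/(1+631/18962) = 9369/10000 ≈ 0.936900
step 3 [1.5y] zero: DF = P = 9317/10000 ≈ 0.931700
step 4 [2y] swap r/2=759/37520: DF=(1 − 759/37520·(0.959300+0.936900+0.931700))/(1+759/37520) = 9241/10000 ≈ 0.924100
step 5 [2.5y] bond c/2=3/160: DF=(393097/400000 − 3/160·(0.959300+0.936900+0.931700+0.924100))/(1+3/160) = 2239/2500 ≈ 0.895600
step 6 [3y] zero: DF = P = 8767/10000 ≈ 0.876700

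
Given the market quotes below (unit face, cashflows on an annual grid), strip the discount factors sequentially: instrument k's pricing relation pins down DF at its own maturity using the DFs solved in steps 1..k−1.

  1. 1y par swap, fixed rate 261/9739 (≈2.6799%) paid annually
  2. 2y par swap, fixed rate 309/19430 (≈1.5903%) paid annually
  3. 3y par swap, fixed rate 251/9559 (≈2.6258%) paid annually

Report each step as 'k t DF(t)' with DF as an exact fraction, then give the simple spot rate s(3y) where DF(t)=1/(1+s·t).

1 1 9739/10000
2 2 9691/10000
3 3 9247/10000
s(3y) = (1/(9247/10000) − 1)/(3) = 251/9247 ≈ 2.7144%

step 1 [1y] swap r/1=261/9739: DF=(1 − 261/9739·(0))/(1+261/9739) = 9739/10000 ≈ 0.973900
step 2 [2y] swap r/1=309/19430: DF=(1 − 309/19430·(0.973900))/(1+309/19430) = 9691/10000 ≈ 0.969100
step 3 [3y] swap r/1=251/9559: DF=(1 − 251/9559·(0.973900+0.969100))/(1+251/9559) = 9247/10000 ≈ 0.924700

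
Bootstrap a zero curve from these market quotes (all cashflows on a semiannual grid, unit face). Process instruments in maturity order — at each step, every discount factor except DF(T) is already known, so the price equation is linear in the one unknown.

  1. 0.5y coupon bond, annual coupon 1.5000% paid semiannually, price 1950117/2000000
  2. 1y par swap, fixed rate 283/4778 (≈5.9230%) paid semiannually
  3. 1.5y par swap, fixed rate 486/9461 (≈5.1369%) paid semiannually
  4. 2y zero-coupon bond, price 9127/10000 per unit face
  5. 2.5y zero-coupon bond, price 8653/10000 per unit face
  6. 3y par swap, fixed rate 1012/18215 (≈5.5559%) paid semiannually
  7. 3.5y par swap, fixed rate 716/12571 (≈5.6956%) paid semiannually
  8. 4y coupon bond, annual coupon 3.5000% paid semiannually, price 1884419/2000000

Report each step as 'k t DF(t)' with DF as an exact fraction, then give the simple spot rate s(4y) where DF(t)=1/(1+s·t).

step 1 [0.5y] bond c/2=3/400: DF=(1950117/2000000 − 3/400·(0))/(1+3/400) = 4839/5000 ≈ 0.967800
step 2 [1y] swap r/2=283/9556: DF=(1 − 283/9556·(0.967800))/(1+283/9556) = 4717/5000 ≈ 0.943400
step 3 [1.5y] swap r/2=243/9461: DF=(1 − 243/9461·(0.967800+0.943400))/(1+243/9461) = 9271/10000 ≈ 0.927100
step 4 [2y] zero: DF = P = 9127/10000 ≈ 0.912700
step 5 [2.5y] zero: DF = P = 8653/10000 ≈ 0.865300
step 6 [3y] swap r/2=506/18215: DF=(1 − 506/18215·(0.967800+0.943400+0.927100+0.912700+0.865300))/(1+506/18215) = 4241/5000 ≈ 0.848200
step 7 [3.5y] swap r/2=358/12571: DF=(1 − 358/12571·(0.967800+0.943400+0.927100+0.912700+0.865300+0.848200))/(1+358/12571) = 821/1000 ≈ 0.821000
step 8 [4y] bond c/2=7/400: DF=(1884419/2000000 − 7/400·(0.967800+0.943400+0.927100+0.912700+0.865300+0.848200+0.821000))/(1+7/400) = 8179/10000 ≈ 0.817900

1 1/2 4839/5000
2 1 4717/5000
3 3/2 9271/10000
4 2 9127/10000
5 5/2 8653/10000
6 3 4241/5000
7 7/2 821/1000
8 4 8179/10000
s(4y) = (1/(8179/10000) − 1)/(4) = 1821/32716 ≈ 5.5661%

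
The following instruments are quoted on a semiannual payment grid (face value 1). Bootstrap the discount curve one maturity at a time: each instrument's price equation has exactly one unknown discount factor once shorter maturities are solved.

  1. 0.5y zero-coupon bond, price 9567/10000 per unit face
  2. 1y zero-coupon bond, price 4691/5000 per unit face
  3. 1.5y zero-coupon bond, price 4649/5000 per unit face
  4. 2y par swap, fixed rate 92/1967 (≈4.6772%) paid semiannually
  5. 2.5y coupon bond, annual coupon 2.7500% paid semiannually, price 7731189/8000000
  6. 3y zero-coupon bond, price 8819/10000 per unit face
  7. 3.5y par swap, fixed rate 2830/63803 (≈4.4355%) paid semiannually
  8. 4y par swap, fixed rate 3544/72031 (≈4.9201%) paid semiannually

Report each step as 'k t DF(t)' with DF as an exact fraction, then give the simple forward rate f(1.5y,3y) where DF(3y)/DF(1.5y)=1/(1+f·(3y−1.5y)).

step 1 [0.5y] zero: DF = P = 9567/10000 ≈ 0.956700
step 2 [1y] zero: DF = P = 4691/5000 ≈ 0.938200
step 3 [1.5y] zero: DF = P = 4649/5000 ≈ 0.929800
step 4 [2y] swap r/2=46/1967: DF=(1 − 46/1967·(0.956700+0.938200+0.929800))/(1+46/1967) = 4563/5000 ≈ 0.912600
step 5 [2.5y] bond c/2=11/800: DF=(7731189/8000000 − 11/800·(0.956700+0.938200+0.929800+0.912600))/(1+11/800) = 4513/5000 ≈ 0.902600
step 6 [3y] zero: DF = P = 8819/10000 ≈ 0.881900
step 7 [3.5y] swap r/2=1415/63803: DF=(1 − 1415/63803·(0.956700+0.938200+0.929800+0.912600+0.902600+0.881900))/(1+1415/63803) = 1717/2000 ≈ 0.858500
step 8 [4y] swap r/2=1772/72031: DF=(1 − 1772/72031·(0.956700+0.938200+0.929800+0.912600+0.902600+0.881900+0.858500))/(1+1772/72031) = 2057/2500 ≈ 0.822800

1 1/2 9567/10000
2 1 4691/5000
3 3/2 4649/5000
4 2 4563/5000
5 5/2 4513/5000
6 3 8819/10000
7 7/2 1717/2000
8 4 2057/2500
f(1.5y,3y) = ((4649/5000)/(8819/10000) − 1)/(3/2) = 958/26457 ≈ 3.6210%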